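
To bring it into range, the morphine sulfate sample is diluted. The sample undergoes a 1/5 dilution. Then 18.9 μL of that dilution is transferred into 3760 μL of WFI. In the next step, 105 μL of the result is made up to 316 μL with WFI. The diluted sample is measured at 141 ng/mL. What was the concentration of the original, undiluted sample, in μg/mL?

Overall dilution factor = 5 × 199.9 × 3.010 = 3009.
Original = 141 ng/mL × 3009 = 4.24 × 10⁵ ng/mL = 424 μg/mL.

424 μg/mL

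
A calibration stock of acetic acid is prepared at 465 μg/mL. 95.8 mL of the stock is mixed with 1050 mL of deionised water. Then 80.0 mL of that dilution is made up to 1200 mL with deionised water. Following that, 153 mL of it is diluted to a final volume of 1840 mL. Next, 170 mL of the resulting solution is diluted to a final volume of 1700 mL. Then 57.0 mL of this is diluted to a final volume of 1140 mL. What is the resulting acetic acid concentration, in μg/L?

Overall dilution factor = 11.96 × 15 × 12.03 × 10 × 20 = 4.32 × 10⁵.
465 μg/mL / 4.32 × 10⁵ = 1.08 × 10⁻³ μg/mL = 1.08 μg/L.

1.08 μg/L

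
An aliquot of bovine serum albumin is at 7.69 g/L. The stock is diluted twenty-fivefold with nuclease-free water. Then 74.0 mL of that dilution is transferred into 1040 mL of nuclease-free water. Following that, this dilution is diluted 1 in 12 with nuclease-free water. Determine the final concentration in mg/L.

Overall dilution factor = 25 × 15.05 × 12 = 4516.
7.69 g/L / 4516 = 1.70 × 10⁻³ g/L = 1.70 mg/L.

1.70 mg/L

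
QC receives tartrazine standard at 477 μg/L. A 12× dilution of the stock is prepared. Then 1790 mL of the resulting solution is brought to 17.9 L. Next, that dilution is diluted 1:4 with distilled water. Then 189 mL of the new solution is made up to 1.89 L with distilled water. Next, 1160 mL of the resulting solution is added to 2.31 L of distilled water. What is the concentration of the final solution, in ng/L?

33.2 ng/L

Overall dilution factor = 12 × 10 × 4 × 10 × 2.991 = 1.44 × 10⁴.
477 μg/L / 1.44 × 10⁴ = 0.0332 μg/L = 33.2 ng/L.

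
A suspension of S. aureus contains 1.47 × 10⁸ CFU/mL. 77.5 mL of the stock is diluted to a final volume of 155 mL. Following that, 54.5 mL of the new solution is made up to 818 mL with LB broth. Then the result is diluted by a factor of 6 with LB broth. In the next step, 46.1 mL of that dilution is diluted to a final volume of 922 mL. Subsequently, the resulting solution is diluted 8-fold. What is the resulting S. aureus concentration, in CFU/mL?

5100 CFU/mL

Overall dilution factor = 2 × 15.01 × 6 × 20 × 8 = 2.88 × 10⁴.
1.47 × 10⁸ CFU/mL / 2.88 × 10⁴ = 5100 CFU/mL.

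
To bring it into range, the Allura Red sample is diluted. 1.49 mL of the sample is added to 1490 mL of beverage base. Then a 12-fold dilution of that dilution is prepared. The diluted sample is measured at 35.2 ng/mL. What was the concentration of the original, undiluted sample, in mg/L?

Overall dilution factor = 1001 × 12 = 1.20 × 10⁴.
Original = 35.2 ng/mL × 1.20 × 10⁴ = 4.23 × 10⁵ ng/mL = 423 mg/L.

423 mg/L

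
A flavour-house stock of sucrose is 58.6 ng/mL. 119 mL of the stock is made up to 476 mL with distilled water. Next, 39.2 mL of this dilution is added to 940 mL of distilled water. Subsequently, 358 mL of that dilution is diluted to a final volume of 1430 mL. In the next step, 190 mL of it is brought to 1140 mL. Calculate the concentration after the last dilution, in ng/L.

24.5 ng/L

Overall dilution factor = 4 × 24.98 × 3.994 × 6 = 2395.
58.6 ng/mL / 2395 = 0.0245 ng/mL = 24.5 ng/L.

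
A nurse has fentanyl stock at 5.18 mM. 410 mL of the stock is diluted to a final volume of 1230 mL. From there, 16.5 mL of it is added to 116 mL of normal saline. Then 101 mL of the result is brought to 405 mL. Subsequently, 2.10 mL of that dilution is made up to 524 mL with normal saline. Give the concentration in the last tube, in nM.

215 nM

Overall dilution factor = 3 × 8.030 × 4.010 × 249.5 = 2.41 × 10⁴.
5.18 mM / 2.41 × 10⁴ = 2.15 × 10⁻⁴ mM = 215 nM.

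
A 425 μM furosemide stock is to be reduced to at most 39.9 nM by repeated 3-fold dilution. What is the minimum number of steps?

9

Need 3ⁿ ≥ 1.07 × 10⁴, so n ≥ log(1.07 × 10⁴)/log(3) = 8.44.
Minimum whole steps: n = 9.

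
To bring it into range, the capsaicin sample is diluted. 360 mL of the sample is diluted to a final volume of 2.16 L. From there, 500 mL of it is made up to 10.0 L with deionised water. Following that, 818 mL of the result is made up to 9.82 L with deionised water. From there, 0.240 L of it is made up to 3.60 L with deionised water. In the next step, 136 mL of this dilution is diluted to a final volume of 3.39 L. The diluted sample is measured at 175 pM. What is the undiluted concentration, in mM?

0.0943 mM

Overall dilution factor = 6 × 20 × 12.00 × 15 × 24.93 = 5.39 × 10⁵.
Original = 175 pM × 5.39 × 10⁵ = 9.43 × 10⁷ pM = 0.0943 mM.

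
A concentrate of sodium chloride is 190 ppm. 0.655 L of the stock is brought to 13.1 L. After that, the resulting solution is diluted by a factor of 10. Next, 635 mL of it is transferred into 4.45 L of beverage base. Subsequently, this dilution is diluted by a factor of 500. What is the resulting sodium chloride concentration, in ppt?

237 ppt

Overall dilution factor = 20 × 10 × 8.008 × 500 = 8.01 × 10⁵.
190 ppm / 8.01 × 10⁵ = 2.37 × 10⁻⁴ ppm = 237 ppt.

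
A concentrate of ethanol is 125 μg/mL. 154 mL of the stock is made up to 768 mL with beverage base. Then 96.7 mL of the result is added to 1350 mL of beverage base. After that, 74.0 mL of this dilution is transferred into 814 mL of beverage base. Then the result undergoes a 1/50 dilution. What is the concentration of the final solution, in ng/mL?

Overall dilution factor = 4.987 × 14.96 × 12 × 50 = 4.48 × 10⁴.
125 μg/mL / 4.48 × 10⁴ = 2.79 × 10⁻³ μg/mL = 2.79 ng/mL.

2.79 ng/mL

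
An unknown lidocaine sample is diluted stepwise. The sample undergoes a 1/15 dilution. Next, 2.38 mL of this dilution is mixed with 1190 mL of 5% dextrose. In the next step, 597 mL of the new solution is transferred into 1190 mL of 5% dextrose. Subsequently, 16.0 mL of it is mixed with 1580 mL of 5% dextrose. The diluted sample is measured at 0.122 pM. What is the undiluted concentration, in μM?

Overall dilution factor = 15 × 501 × 2.993 × 99.75 = 2.24 × 10⁶.
Original = 0.122 pM × 2.24 × 10⁶ = 2.74 × 10⁵ pM = 0.274 μM.

0.274 μM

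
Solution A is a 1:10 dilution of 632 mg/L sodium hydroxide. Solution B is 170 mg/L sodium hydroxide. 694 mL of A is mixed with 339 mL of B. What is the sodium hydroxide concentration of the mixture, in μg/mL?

98.2 μg/mL

C_A = 632 mg/L / 10 = 63.2 mg/L.
C_mix = (C_A·V_A + C_B·V_B)/(V_A + V_B) = (63.2×694 + 170×339) / 1033 = 98.2 mg/L = 98.2 μg/mL.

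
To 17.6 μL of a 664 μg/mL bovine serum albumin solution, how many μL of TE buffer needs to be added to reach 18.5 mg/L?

18.5 mg/L = 18.5 μg/mL.
V₂ = C₁V₁/C₂ = 664 × 17.6 / 18.5 = 632 μL.
Diluent to add = V₂ − V₁ = 632 − 17.6 = 614 μL.

614 μL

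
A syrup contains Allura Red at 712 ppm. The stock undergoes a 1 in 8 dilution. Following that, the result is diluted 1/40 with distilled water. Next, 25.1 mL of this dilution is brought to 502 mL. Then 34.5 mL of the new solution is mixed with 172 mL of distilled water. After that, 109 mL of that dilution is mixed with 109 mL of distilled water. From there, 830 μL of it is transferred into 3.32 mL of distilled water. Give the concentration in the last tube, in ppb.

Overall dilution factor = 8 × 40 × 20 × 5.986 × 2 × 5 = 3.83 × 10⁵.
712 ppm / 3.83 × 10⁵ = 1.86 × 10⁻³ ppm = 1.86 ppb.

1.86 ppb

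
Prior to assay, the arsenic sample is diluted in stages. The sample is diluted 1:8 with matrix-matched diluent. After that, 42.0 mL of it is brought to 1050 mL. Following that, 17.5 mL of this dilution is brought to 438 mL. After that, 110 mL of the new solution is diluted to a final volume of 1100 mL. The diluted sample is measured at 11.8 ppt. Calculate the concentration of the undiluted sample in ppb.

591 ppb

Overall dilution factor = 8 × 25 × 25.03 × 10 = 5.01 × 10⁴.
Original = 11.8 ppt × 5.01 × 10⁴ = 5.91 × 10⁵ ppt = 591 ppb.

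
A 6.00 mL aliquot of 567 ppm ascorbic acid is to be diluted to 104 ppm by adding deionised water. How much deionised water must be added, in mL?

26.7 mL

V₂ = C₁V₁/C₂ = 567 × 6.00 / 104 = 32.7 mL.
Diluent to add = V₂ − V₁ = 32.7 − 6.00 = 26.7 mL.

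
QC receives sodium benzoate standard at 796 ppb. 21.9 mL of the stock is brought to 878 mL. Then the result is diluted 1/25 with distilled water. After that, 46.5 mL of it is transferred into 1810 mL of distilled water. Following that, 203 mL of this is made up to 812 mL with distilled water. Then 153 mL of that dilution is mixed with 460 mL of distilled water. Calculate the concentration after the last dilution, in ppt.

Overall dilution factor = 40.09 × 25 × 39.92 × 4 × 4.007 = 6.41 × 10⁵.
796 ppb / 6.41 × 10⁵ = 1.24 × 10⁻³ ppb = 1.24 ppt.

1.24 ppt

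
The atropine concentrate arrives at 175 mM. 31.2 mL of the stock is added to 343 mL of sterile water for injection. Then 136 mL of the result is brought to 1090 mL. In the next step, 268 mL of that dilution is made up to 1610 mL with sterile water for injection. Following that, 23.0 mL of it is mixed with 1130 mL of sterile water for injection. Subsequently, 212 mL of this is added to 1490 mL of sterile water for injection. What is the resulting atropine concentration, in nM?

753 nM

Overall dilution factor = 11.99 × 8.015 × 6.007 × 50.13 × 8.028 = 2.32 × 10⁵.
175 mM / 2.32 × 10⁵ = 7.53 × 10⁻⁴ mM = 753 nM.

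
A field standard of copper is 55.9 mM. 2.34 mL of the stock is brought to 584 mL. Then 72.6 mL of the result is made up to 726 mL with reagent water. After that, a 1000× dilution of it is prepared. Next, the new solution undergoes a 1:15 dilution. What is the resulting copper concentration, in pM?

1490 pM

Overall dilution factor = 249.6 × 10 × 1000 × 15 = 3.74 × 10⁷.
55.9 mM / 3.74 × 10⁷ = 1.49 × 10⁻⁶ mM = 1490 pM.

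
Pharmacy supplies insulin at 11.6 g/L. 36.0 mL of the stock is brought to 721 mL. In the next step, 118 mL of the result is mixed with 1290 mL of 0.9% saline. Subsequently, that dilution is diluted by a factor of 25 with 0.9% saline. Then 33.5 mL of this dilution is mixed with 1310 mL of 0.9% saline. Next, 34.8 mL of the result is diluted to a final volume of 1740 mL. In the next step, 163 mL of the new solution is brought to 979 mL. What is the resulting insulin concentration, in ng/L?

Overall dilution factor = 20.03 × 11.93 × 25 × 40.10 × 50 × 6.006 = 7.20 × 10⁷.
11.6 g/L / 7.20 × 10⁷ = 1.61 × 10⁻⁷ g/L = 161 ng/L.

161 ng/L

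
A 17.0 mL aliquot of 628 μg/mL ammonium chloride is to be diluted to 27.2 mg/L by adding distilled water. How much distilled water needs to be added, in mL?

376 mL

27.2 mg/L = 27.2 μg/mL.
V₂ = C₁V₁/C₂ = 628 × 17.0 / 27.2 = 392 mL.
Diluent to add = V₂ − V₁ = 392 − 17.0 = 376 mL.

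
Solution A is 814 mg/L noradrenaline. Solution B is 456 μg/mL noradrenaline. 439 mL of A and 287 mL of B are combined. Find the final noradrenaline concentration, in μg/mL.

C_B = 456 μg/mL = 456 mg/L.
C_mix = (C_A·V_A + C_B·V_B)/(V_A + V_B) = (814×439 + 456×287) / 726.0 = 672 mg/L = 672 μg/mL.

672 μg/mL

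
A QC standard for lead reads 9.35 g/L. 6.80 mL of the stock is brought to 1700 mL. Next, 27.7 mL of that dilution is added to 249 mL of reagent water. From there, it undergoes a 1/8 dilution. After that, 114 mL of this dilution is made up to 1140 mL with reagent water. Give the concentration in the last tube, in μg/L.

Overall dilution factor = 250 × 9.989 × 8 × 10 = 2.00 × 10⁵.
9.35 g/L / 2.00 × 10⁵ = 4.68 × 10⁻⁵ g/L = 46.8 μg/L.

46.8 μg/L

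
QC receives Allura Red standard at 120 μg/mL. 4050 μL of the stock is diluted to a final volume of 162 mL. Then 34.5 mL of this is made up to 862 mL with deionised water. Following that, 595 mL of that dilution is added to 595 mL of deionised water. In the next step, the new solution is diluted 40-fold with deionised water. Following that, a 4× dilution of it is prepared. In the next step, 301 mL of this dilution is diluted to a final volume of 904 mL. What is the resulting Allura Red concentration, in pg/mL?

125 pg/mL

Overall dilution factor = 40 × 24.99 × 2 × 40 × 4 × 3.003 = 9.61 × 10⁵.
120 μg/mL / 9.61 × 10⁵ = 1.25 × 10⁻⁴ μg/mL = 125 pg/mL.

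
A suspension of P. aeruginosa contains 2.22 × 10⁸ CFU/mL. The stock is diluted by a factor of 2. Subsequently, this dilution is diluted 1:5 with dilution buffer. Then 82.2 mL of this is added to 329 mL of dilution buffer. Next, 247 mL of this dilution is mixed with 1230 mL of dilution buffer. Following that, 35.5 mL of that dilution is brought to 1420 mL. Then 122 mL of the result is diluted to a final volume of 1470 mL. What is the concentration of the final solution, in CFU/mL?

1540 CFU/mL

Overall dilution factor = 2 × 5 × 5.002 × 5.980 × 40 × 12.05 = 1.44 × 10⁵.
2.22 × 10⁸ CFU/mL / 1.44 × 10⁵ = 1540 CFU/mL.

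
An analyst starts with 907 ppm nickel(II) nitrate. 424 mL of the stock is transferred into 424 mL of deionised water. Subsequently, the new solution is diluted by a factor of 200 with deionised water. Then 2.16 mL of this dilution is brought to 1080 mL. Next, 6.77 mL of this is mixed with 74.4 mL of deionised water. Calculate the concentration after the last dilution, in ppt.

378 ppt

Overall dilution factor = 2 × 200 × 500 × 11.99 = 2.40 × 10⁶.
907 ppm / 2.40 × 10⁶ = 3.78 × 10⁻⁴ ppm = 378 ppt.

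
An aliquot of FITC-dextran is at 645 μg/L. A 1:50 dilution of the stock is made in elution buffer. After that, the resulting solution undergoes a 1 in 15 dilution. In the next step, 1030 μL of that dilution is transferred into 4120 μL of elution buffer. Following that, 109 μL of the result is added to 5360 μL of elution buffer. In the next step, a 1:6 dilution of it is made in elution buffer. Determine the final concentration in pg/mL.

Overall dilution factor = 50 × 15 × 5 × 50.17 × 6 = 1.13 × 10⁶.
645 μg/L / 1.13 × 10⁶ = 5.71 × 10⁻⁴ μg/L = 0.571 pg/mL.

0.571 pg/mL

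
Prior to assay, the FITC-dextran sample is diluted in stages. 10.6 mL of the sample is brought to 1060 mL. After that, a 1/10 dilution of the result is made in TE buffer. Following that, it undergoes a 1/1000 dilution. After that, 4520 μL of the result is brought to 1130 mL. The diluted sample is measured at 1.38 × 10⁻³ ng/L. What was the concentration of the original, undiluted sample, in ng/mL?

Overall dilution factor = 100 × 10 × 1000 × 250 = 2.50 × 10⁸.
Original = 1.38 × 10⁻³ ng/L × 2.50 × 10⁸ = 3.45 × 10⁵ ng/L = 345 ng/mL.

345 ng/mL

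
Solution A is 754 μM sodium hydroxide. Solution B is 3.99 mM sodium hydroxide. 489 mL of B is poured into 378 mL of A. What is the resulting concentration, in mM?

C_B = 3.99 mM = 3990 μM.
C_mix = (C_A·V_A + C_B·V_B)/(V_A + V_B) = (754×378 + 3990×489) / 867.0 = 2579 μM = 2.58 mM.

2.58 mM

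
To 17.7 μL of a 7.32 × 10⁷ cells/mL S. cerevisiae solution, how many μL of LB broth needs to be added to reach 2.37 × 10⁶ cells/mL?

529 μL

V₂ = C₁V₁/C₂ = 7.32 × 10⁷ × 17.7 / 2.37 × 10⁶ = 547 μL.
Diluent to add = V₂ − V₁ = 547 − 17.7 = 529 μL.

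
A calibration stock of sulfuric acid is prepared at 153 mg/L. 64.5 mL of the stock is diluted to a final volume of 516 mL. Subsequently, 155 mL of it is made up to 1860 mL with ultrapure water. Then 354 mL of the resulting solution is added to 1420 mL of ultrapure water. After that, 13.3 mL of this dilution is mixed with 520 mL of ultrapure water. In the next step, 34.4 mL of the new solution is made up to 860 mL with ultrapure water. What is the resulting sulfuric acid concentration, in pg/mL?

317 pg/mL

Overall dilution factor = 8 × 12 × 5.011 × 40.10 × 25 = 4.82 × 10⁵.
153 mg/L / 4.82 × 10⁵ = 3.17 × 10⁻⁴ mg/L = 317 pg/mL.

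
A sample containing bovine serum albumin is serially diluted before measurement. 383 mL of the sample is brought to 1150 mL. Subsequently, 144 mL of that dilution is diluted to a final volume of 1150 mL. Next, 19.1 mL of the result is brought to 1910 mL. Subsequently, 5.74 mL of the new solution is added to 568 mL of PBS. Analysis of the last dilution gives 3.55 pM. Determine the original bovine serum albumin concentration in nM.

Overall dilution factor = 3.003 × 7.986 × 100 × 99.95 = 2.40 × 10⁵.
Original = 3.55 pM × 2.40 × 10⁵ = 8.51 × 10⁵ pM = 851 nM.

851 nM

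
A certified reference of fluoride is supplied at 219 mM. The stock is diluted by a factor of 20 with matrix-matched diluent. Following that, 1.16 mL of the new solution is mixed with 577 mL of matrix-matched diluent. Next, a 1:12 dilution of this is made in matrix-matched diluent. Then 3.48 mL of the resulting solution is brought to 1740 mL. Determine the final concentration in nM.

Overall dilution factor = 20 × 498.4 × 12 × 500 = 5.98 × 10⁷.
219 mM / 5.98 × 10⁷ = 3.66 × 10⁻⁶ mM = 3.66 nM.

3.66 nM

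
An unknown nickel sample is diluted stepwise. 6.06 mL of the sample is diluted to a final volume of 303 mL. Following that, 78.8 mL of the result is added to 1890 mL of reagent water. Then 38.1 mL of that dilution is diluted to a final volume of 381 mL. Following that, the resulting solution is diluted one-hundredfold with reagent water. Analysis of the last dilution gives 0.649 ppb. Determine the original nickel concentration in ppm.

811 ppm

Overall dilution factor = 50 × 24.98 × 10 × 100 = 1.25 × 10⁶.
Original = 0.649 ppb × 1.25 × 10⁶ = 8.11 × 10⁵ ppb = 811 ppm.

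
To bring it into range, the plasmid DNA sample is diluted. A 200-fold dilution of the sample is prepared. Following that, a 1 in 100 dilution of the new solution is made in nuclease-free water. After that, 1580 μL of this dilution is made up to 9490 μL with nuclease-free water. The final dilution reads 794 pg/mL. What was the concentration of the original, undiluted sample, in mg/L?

95.4 mg/L

Overall dilution factor = 200 × 100 × 6.006 = 1.20 × 10⁵.
Original = 794 pg/mL × 1.20 × 10⁵ = 9.54 × 10⁷ pg/mL = 95.4 mg/L.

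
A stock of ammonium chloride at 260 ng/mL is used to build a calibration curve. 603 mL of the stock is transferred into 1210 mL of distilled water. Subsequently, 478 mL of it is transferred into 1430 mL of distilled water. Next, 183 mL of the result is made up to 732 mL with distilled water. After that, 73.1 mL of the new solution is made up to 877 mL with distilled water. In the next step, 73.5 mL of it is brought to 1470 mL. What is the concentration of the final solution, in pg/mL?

Overall dilution factor = 3.007 × 3.992 × 4 × 12.00 × 20 = 1.15 × 10⁴.
260 ng/mL / 1.15 × 10⁴ = 0.0226 ng/mL = 22.6 pg/mL.

22.6 pg/mL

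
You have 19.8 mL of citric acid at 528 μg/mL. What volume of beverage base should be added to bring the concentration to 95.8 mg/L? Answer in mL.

89.3 mL

95.8 mg/L = 95.8 μg/mL.
V₂ = C₁V₁/C₂ = 528 × 19.8 / 95.8 = 109 mL.
Diluent to add = V₂ − V₁ = 109 − 19.8 = 89.3 mL.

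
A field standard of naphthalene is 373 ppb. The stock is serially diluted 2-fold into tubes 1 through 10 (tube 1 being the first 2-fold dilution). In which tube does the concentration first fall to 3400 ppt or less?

tube 7

Tube n has concentration 373 ppb / 2ⁿ.
Need 2ⁿ ≥ 373 ppb / 3400 ppt = 110, so n ≥ 6.78.
First such tube: n = 7.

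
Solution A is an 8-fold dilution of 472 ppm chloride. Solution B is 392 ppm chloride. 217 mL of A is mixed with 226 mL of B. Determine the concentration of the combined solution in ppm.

C_A = 472 ppm / 8 = 59.0 ppm.
C_mix = (C_A·V_A + C_B·V_B)/(V_A + V_B) = (59.0×217 + 392×226) / 443.0 = 229 ppm.

229 ppm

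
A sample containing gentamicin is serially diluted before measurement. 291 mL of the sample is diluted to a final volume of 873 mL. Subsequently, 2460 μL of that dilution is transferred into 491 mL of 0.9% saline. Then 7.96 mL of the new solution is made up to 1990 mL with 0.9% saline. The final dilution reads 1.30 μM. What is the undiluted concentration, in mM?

196 mM

Overall dilution factor = 3 × 200.6 × 250 = 1.50 × 10⁵.
Original = 1.30 μM × 1.50 × 10⁵ = 1.96 × 10⁵ μM = 196 mM.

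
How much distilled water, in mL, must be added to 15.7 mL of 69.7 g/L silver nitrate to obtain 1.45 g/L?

739 mL

V₂ = C₁V₁/C₂ = 69.7 × 15.7 / 1.45 = 755 mL.
Diluent to add = V₂ − V₁ = 755 − 15.7 = 739 mL.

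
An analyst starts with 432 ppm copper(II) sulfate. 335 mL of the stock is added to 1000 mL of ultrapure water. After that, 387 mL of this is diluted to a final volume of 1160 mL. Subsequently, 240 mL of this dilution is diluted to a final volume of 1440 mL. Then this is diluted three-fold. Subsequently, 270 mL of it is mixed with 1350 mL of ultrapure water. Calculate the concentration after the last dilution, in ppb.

335 ppb

Overall dilution factor = 3.985 × 2.997 × 6 × 3 × 6 = 1290.
432 ppm / 1290 = 0.335 ppm = 335 ppb.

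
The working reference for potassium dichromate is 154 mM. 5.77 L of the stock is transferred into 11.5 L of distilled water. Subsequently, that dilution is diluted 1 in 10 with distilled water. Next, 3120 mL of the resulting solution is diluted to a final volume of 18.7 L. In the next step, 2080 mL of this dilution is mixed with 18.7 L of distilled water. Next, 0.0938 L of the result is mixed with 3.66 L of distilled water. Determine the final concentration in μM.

2.15 μM

Overall dilution factor = 2.993 × 10 × 5.994 × 9.990 × 40.02 = 7.17 × 10⁴.
154 mM / 7.17 × 10⁴ = 2.15 × 10⁻³ mM = 2.15 μM.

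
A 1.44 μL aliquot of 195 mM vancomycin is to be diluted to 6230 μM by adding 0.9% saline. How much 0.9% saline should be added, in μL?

43.6 μL

6230 μM = 6.23 mM.
V₂ = C₁V₁/C₂ = 195 × 1.44 / 6.23 = 45.1 μL.
Diluent to add = V₂ − V₁ = 45.1 − 1.44 = 43.6 μL.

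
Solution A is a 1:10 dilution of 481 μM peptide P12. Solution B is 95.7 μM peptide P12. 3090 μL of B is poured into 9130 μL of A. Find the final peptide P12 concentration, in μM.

C_A = 481 μM / 10 = 48.1 μM.
C_mix = (C_A·V_A + C_B·V_B)/(V_A + V_B) = (48.1×9130 + 95.7×3090) / 12220 = 60.1 μM.

60.1 μM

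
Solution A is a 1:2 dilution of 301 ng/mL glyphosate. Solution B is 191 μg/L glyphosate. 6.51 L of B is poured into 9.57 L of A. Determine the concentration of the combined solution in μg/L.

167 μg/L

C_A = 301 ng/mL / 2 = 150 ng/mL.
C_B = 191 μg/L = 191 ng/mL.
C_mix = (C_A·V_A + C_B·V_B)/(V_A + V_B) = (150×9.57 + 191×6.51) / 16.08 = 167 ng/mL = 167 μg/L.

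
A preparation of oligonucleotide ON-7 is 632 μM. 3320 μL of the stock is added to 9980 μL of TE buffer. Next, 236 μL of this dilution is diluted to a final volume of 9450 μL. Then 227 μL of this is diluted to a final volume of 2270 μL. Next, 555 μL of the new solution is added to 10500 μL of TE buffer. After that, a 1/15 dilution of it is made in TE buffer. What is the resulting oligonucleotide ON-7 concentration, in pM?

1320 pM

Overall dilution factor = 4.006 × 40.04 × 10 × 19.92 × 15 = 4.79 × 10⁵.
632 μM / 4.79 × 10⁵ = 1.32 × 10⁻³ μM = 1320 pM.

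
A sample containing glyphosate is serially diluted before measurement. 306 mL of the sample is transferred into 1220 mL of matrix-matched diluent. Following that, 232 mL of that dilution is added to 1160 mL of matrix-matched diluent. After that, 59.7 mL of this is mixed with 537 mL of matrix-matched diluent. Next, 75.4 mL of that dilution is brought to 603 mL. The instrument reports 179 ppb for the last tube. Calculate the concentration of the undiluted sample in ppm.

428 ppm

Overall dilution factor = 4.987 × 6 × 9.995 × 7.997 = 2392.
Original = 179 ppb × 2392 = 4.28 × 10⁵ ppb = 428 ppm.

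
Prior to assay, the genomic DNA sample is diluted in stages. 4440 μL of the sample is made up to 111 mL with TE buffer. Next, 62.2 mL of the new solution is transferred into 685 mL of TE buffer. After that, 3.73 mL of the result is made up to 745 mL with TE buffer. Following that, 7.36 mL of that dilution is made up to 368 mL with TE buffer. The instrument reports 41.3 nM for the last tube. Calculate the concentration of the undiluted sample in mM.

Overall dilution factor = 25 × 12.01 × 199.7 × 50 = 3.00 × 10⁶.
Original = 41.3 nM × 3.00 × 10⁶ = 1.24 × 10⁸ nM = 124 mM.

124 mM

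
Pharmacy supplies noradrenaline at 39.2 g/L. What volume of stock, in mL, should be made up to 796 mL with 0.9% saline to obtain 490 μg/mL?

490 μg/mL = 0.490 g/L.
V₁ = C₂V₂/C₁ = 0.490 × 796 / 39.2 = 9.95 mL.

9.95 mL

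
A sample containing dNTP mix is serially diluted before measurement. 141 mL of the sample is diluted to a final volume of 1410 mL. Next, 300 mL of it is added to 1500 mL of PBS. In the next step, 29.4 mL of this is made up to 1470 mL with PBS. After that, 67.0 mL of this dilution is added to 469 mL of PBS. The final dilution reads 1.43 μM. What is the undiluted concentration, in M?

0.0343 M

Overall dilution factor = 10 × 6 × 50 × 8 = 2.40 × 10⁴.
Original = 1.43 μM × 2.40 × 10⁴ = 3.43 × 10⁴ μM = 0.0343 M.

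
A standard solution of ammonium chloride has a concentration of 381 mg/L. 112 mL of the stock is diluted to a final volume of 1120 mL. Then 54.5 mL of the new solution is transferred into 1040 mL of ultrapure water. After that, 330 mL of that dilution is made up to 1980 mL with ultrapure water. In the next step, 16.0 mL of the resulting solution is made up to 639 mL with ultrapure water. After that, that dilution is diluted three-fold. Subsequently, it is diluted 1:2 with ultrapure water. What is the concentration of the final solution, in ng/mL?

Overall dilution factor = 10 × 20.08 × 6 × 39.94 × 3 × 2 = 2.89 × 10⁵.
381 mg/L / 2.89 × 10⁵ = 1.32 × 10⁻³ mg/L = 1.32 ng/mL.

1.32 ng/mL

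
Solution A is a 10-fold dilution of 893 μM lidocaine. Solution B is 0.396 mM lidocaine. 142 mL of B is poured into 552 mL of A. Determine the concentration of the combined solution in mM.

0.152 mM

C_A = 893 μM / 10 = 89.3 μM.
C_B = 0.396 mM = 396 μM.
C_mix = (C_A·V_A + C_B·V_B)/(V_A + V_B) = (89.3×552 + 396×142) / 694.0 = 152 μM = 0.152 mM.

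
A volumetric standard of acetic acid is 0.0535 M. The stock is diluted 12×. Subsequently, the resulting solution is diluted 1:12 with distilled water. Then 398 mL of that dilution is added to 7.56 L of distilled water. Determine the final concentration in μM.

Overall dilution factor = 12 × 12 × 19.99 = 2879.
0.0535 M / 2879 = 1.86 × 10⁻⁵ M = 18.6 μM.

18.6 μM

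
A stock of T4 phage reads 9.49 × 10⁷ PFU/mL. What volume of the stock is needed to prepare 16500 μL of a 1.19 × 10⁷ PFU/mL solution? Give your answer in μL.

2070 μL

V₁ = C₂V₂/C₁ = 1.19 × 10⁷ × 16500 / 9.49 × 10⁷ = 2069 μL.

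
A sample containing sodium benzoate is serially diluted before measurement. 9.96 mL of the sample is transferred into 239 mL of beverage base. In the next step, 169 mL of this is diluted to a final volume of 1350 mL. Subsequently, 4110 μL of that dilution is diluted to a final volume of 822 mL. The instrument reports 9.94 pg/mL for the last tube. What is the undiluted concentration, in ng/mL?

Overall dilution factor = 25.00 × 7.988 × 200 = 3.99 × 10⁴.
Original = 9.94 pg/mL × 3.99 × 10⁴ = 3.97 × 10⁵ pg/mL = 397 ng/mL.

397 ng/mL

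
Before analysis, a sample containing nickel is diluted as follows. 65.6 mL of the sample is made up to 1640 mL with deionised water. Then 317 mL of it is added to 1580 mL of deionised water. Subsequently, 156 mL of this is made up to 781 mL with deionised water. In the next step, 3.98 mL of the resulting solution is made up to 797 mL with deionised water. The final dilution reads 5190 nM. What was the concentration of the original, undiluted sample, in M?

0.778 M

Overall dilution factor = 25 × 5.984 × 5.006 × 200.3 = 1.50 × 10⁵.
Original = 5190 nM × 1.50 × 10⁵ = 7.78 × 10⁸ nM = 0.778 M.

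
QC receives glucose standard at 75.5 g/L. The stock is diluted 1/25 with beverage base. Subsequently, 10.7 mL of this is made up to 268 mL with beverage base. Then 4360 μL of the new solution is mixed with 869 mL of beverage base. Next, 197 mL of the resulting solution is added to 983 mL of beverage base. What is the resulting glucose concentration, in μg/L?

Overall dilution factor = 25 × 25.05 × 200.3 × 5.990 = 7.51 × 10⁵.
75.5 g/L / 7.51 × 10⁵ = 1.00 × 10⁻⁴ g/L = 100 μg/L.

100 μg/L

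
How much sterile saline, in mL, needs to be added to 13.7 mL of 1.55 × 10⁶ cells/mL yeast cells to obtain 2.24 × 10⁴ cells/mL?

934 mL

V₂ = C₁V₁/C₂ = 1.55 × 10⁶ × 13.7 / 2.24 × 10⁴ = 948 mL.
Diluent to add = V₂ − V₁ = 948 − 13.7 = 934 mL.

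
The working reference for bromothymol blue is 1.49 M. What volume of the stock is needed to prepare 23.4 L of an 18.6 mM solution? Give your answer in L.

0.292 L

18.6 mM = 0.0186 M.
V₁ = C₂V₂/C₁ = 0.0186 × 23.4 / 1.49 = 0.292 L.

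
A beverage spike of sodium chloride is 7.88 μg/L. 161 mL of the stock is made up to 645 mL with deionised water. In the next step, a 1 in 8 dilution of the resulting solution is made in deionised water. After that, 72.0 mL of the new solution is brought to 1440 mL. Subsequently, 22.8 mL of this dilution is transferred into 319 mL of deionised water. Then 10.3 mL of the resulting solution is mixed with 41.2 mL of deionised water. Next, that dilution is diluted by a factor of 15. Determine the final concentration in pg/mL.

0.0109 pg/mL

Overall dilution factor = 4.006 × 8 × 20 × 14.99 × 5 × 15 = 7.21 × 10⁵.
7.88 μg/L / 7.21 × 10⁵ = 1.09 × 10⁻⁵ μg/L = 0.0109 pg/mL.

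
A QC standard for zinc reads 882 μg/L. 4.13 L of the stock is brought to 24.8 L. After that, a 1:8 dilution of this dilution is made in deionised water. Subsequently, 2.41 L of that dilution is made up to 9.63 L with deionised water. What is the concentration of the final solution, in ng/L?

4590 ng/L

Overall dilution factor = 6.005 × 8 × 3.996 = 192.
882 μg/L / 192 = 4.59 μg/L = 4590 ng/L.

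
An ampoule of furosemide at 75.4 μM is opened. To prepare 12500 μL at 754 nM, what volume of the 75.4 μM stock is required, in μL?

125 μL

754 nM = 0.754 μM.
V₁ = C₂V₂/C₁ = 0.754 × 12500 / 75.4 = 125 μL.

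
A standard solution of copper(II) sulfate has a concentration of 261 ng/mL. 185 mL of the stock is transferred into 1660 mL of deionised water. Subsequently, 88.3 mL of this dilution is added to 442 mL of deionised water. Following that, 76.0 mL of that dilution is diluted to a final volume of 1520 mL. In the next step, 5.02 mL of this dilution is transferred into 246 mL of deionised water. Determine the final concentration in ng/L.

4.36 ng/L

Overall dilution factor = 9.973 × 6.006 × 20 × 50.00 = 5.99 × 10⁴.
261 ng/mL / 5.99 × 10⁴ = 4.36 × 10⁻³ ng/mL = 4.36 ng/L.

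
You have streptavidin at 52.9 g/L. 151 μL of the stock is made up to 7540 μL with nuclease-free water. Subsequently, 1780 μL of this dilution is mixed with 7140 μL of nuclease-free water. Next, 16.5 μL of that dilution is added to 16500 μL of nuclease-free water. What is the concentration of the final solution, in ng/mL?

Overall dilution factor = 49.93 × 5.011 × 1001 = 2.50 × 10⁵.
52.9 g/L / 2.50 × 10⁵ = 2.11 × 10⁻⁴ g/L = 211 ng/mL.

211 ng/mL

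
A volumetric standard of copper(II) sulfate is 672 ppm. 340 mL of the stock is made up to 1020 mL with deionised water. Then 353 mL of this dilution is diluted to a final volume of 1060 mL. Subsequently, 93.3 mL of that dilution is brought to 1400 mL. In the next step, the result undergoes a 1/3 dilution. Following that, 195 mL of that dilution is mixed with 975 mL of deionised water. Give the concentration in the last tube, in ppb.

276 ppb

Overall dilution factor = 3 × 3.003 × 15.01 × 3 × 6 = 2433.
672 ppm / 2433 = 0.276 ppm = 276 ppb.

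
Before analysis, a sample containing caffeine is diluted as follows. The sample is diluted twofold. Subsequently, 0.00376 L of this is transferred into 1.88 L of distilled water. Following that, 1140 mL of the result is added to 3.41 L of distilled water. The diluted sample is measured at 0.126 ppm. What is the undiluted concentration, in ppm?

Overall dilution factor = 2 × 501 × 3.991 = 3999.
Original = 0.126 ppm × 3999 = 504 ppm.

504 ppm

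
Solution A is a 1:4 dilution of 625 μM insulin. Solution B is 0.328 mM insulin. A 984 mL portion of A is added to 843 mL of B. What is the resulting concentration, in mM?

0.235 mM

C_A = 625 μM / 4 = 156 μM.
C_B = 0.328 mM = 328 μM.
C_mix = (C_A·V_A + C_B·V_B)/(V_A + V_B) = (156×984 + 328×843) / 1827 = 235 μM = 0.235 mM.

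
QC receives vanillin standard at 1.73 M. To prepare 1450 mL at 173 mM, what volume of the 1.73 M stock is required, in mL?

173 mM = 0.173 M.
V₁ = C₂V₂/C₁ = 0.173 × 1450 / 1.73 = 145 mL.

145 mL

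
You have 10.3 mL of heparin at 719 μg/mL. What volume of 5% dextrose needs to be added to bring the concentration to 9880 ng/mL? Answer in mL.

739 mL

9880 ng/mL = 9.88 μg/mL.
V₂ = C₁V₁/C₂ = 719 × 10.3 / 9.88 = 750 mL.
Diluent to add = V₂ − V₁ = 750 − 10.3 = 739 mL.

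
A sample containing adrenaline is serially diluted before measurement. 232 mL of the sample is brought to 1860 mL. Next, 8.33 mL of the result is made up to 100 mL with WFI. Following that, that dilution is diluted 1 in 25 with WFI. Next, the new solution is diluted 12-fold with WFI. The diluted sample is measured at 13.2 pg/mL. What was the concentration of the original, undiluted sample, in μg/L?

381 μg/L

Overall dilution factor = 8.017 × 12.00 × 25 × 12 = 2.89 × 10⁴.
Original = 13.2 pg/mL × 2.89 × 10⁴ = 3.81 × 10⁵ pg/mL = 381 μg/L.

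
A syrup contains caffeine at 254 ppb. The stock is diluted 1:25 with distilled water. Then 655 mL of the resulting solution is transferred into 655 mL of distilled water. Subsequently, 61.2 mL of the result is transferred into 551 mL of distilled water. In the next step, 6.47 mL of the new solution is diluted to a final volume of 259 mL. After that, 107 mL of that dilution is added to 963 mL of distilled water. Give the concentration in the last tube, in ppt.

Overall dilution factor = 25 × 2 × 10.00 × 40.03 × 10 = 2.00 × 10⁵.
254 ppb / 2.00 × 10⁵ = 1.27 × 10⁻³ ppb = 1.27 ppt.

1.27 ppt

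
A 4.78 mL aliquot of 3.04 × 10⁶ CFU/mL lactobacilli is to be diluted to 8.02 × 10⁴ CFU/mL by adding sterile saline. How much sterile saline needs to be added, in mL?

V₂ = C₁V₁/C₂ = 3.04 × 10⁶ × 4.78 / 8.02 × 10⁴ = 181 mL.
Diluent to add = V₂ − V₁ = 181 − 4.78 = 176 mL.

176 mL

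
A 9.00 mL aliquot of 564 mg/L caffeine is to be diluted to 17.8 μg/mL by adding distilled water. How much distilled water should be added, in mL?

276 mL

17.8 μg/mL = 17.8 mg/L.
V₂ = C₁V₁/C₂ = 564 × 9.00 / 17.8 = 285 mL.
Diluent to add = V₂ − V₁ = 285 − 9.00 = 276 mL.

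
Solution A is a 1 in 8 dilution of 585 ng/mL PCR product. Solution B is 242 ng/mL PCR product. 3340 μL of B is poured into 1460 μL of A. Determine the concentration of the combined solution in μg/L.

C_A = 585 ng/mL / 8 = 73.1 ng/mL.
C_mix = (C_A·V_A + C_B·V_B)/(V_A + V_B) = (73.1×1460 + 242×3340) / 4800 = 191 ng/mL = 191 μg/L.

191 μg/L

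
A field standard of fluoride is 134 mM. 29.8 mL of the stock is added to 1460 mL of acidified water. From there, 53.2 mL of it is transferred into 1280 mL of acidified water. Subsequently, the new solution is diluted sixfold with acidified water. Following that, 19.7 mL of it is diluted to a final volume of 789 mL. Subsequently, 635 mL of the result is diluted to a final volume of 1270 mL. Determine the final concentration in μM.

Overall dilution factor = 49.99 × 25.06 × 6 × 40.05 × 2 = 6.02 × 10⁵.
134 mM / 6.02 × 10⁵ = 2.23 × 10⁻⁴ mM = 0.223 μM.

0.223 μM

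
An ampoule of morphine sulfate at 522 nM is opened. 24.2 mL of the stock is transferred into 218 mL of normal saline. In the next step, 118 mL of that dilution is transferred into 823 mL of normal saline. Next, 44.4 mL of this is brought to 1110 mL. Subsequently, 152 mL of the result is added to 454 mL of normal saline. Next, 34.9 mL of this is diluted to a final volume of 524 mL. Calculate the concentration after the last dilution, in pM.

Overall dilution factor = 10.01 × 7.975 × 25 × 3.987 × 15.01 = 1.19 × 10⁵.
522 nM / 1.19 × 10⁵ = 4.37 × 10⁻³ nM = 4.37 pM.

4.37 pM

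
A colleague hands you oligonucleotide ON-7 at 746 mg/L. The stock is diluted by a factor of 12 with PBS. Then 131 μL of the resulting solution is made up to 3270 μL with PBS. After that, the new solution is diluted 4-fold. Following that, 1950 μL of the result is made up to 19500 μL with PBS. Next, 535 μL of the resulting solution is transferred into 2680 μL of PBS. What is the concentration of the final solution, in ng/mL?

Overall dilution factor = 12 × 24.96 × 4 × 10 × 6.009 = 7.20 × 10⁴.
746 mg/L / 7.20 × 10⁴ = 0.0104 mg/L = 10.4 ng/mL.

10.4 ng/mL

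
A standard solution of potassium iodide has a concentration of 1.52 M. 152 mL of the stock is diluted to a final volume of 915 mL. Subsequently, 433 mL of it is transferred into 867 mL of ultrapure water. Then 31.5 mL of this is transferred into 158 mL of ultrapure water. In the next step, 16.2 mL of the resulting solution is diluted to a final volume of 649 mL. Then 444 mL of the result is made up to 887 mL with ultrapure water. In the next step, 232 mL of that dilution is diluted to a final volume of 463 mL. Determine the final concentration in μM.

87.5 μM

Overall dilution factor = 6.020 × 3.002 × 6.016 × 40.06 × 1.998 × 1.996 = 1.74 × 10⁴.
1.52 M / 1.74 × 10⁴ = 8.75 × 10⁻⁵ M = 87.5 μM.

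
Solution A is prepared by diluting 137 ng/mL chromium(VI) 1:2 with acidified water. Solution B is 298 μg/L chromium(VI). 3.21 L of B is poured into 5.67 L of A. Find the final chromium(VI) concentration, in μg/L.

C_A = 137 ng/mL / 2 = 68.5 ng/mL.
C_B = 298 μg/L = 298 ng/mL.
C_mix = (C_A·V_A + C_B·V_B)/(V_A + V_B) = (68.5×5.67 + 298×3.21) / 8.880 = 151 ng/mL = 151 μg/L.

151 μg/L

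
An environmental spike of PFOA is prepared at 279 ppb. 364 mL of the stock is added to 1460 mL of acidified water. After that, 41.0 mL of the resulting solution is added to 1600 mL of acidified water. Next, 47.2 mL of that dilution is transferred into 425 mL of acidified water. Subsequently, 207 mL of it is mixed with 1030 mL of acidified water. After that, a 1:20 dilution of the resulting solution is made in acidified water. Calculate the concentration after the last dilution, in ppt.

Overall dilution factor = 5.011 × 40.02 × 10.00 × 5.976 × 20 = 2.40 × 10⁵.
279 ppb / 2.40 × 10⁵ = 1.16 × 10⁻³ ppb = 1.16 ppt.

1.16 ppt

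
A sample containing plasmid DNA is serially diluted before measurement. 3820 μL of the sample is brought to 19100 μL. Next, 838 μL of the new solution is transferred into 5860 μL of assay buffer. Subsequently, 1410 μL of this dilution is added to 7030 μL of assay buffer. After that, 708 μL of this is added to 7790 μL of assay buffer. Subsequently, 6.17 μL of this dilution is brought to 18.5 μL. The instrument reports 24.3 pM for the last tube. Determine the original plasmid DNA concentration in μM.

Overall dilution factor = 5 × 7.993 × 5.986 × 12.00 × 2.998 = 8609.
Original = 24.3 pM × 8609 = 2.09 × 10⁵ pM = 0.209 μM.

0.209 μM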